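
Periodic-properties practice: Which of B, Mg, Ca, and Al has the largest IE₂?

B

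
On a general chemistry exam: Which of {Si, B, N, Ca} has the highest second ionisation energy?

The second ionization energy removes an electron from the +1 ion. For each element: Si⁺ still has 3 valence electrons; B⁺ still has 2 valence electrons; N⁺ still has 4 valence electrons; Ca⁺ still has 1 valence electron.
All are still removing valence electrons, so compare the +1 ions as you would atoms: IE_2 generally rises across a period (higher Z_eff) and falls down a group (larger shell), subject to the usual subshell exceptions.
Valence configurations: Si⁺ [Ne]3s²3p¹, B⁺ [He]2s², N⁺ [He]2s²2p², Ca⁺ [Ar]4s¹.
Tabulated IE_2 (kJ/mol): Si 1577, B 2427, N 2856, Ca 1145.
So the second ionization energies run Ca < Si < B < N.

N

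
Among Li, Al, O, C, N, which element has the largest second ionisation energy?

Li

Consider each +1 ion: Li⁺ is the bare [He] core; Al⁺ still has 2 valence electrons; O⁺ still has 5 valence electrons; C⁺ still has 3 valence electrons; N⁺ still has 4 valence electrons.
Pulling an electron out of a noble-gas core costs far more than removing a remaining valence electron, so Li sits at the high end of IE_2.
Valence configurations: Al⁺ [Ne]3s², O⁺ [He]2s²2p³, C⁺ [He]2s²2p¹, N⁺ [He]2s²2p².
Tabulated IE_2 (kJ/mol): Li 7298, Al 1817, O 3388, C 2353, N 2856.
Hence IE_2: Al < C < N < O < Li.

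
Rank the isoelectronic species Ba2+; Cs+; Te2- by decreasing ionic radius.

All of these have 54 electrons, so size is governed by nuclear charge alone: the more protons, the stronger the pull on the same electron cloud, and the smaller the ion.
Nuclear charges: Ba2+ (Z=56), Cs+ (Z=55), Te2- (Z=52).
Largest to smallest: Te2- > Cs+ > Ba2+.

Te2- > Cs+ > Ba2+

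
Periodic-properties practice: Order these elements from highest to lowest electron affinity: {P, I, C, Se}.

I > Se > C > P

Adding an electron releases more energy for atoms nearer the top right (short of the noble gases).
These sit on a diagonal, where the across-period and down-group effects partly cancel.
C > P: period and group pull opposite ways; the down-group shift dominates (122 vs 72 kJ/mol).
Se > C: period and group pull opposite ways; the across-period shift dominates (195 vs 122 kJ/mol).
I > Se: the two effects oppose for this pair; the across-period effect wins (295 vs 195 kJ/mol).
Approximate values (kJ/mol): C 122, P 72, Se 195, I 295.
So from highest to lowest: I > Se > C > P.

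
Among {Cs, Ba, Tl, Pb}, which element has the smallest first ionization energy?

Cs is in period 6, group 1; Ba is in period 6, group 2; Tl is in period 6, group 13; Pb is in period 6, group 14.
First ionization energy rises across a period (greater Z_eff holds electrons more tightly) and falls down a group (valence electrons are farther from the nucleus).
All lie in period 6, so first ionization energy increases left to right.
The smallest first ionization energy among these belongs to Cs.

Cs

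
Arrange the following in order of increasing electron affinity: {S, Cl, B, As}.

Electron affinity generally becomes more exothermic across a period toward the halogens and less exothermic down a group.
Neither a single period nor a single group — weigh both effects.
As > B: period and group pull opposite ways; the across-period shift dominates (78 vs 27 kJ/mol).
S > As: both effects reinforce here, so S is clearly the higher of the two.
Cl > S: Cl lies to the right of S in period 3, so the across-period effect alone puts Cl higher.
Tabulated electron affinity (kJ/mol): B 27, S 200, Cl 349, As 78.
So from lowest to highest: B < As < S < Cl.

B < As < S < Cl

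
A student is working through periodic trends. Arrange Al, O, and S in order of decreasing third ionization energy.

O > S > Al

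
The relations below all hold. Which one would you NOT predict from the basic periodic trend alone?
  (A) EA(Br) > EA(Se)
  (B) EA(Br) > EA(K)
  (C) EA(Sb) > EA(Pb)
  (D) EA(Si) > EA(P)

The general trend: electron affinity increases across a period and decreases down a group.
(A) Br (period 4, group 17) vs Se (period 4, group 16): the stated order agrees with the simple trend.
(B) Br (period 4, group 17) vs K (period 4, group 1): the stated order agrees with the simple trend.
(C) Sb (period 5, group 15) vs Pb (period 6, group 14): the stated order agrees with the simple trend.
(D) Si (period 3, group 14) vs P (period 3, group 15): the stated order contradicts the simple trend.
The exception is (D): adding an electron to P's half-filled 3p³ is unfavourable, so Si (3p²) has the more exothermic EA.

(D)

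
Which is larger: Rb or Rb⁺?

Rb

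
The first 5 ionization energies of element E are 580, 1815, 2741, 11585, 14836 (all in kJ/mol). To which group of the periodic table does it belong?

Look for the largest jump between consecutive ionization energies: IE4/IE3 ≈ 4.2, far larger than any earlier ratio.
That jump marks the point where a core electron is being removed. So the atom has 3 valence electrons.
A main-group element with 3 valence electrons is in group 13.

Group 13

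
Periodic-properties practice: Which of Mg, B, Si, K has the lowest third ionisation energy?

Si

IE_3 is the cost of taking one more electron from the +2 cation: Mg²⁺ is the bare [Ne] core; B²⁺ still has 1 valence electron; Si²⁺ still has 2 valence electrons; K²⁺ is already 1 electron into the core.
Breaking into a closed-shell core is much more expensive than removing a leftover valence electron — K and Mg have the largest IE_3 here.
Valence configurations: B²⁺ [He]2s¹, Si²⁺ [Ne]3s².
The numbers (kJ/mol): Mg 7733, B 3660, Si 3232, K 4420.
Hence IE_3: Si < B < K < Mg.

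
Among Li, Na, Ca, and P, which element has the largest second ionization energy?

After 1 electron has been removed, what remains? Li⁺ is the bare [He] core; Na⁺ is the bare [Ne] core; Ca⁺ still has 1 valence electron; P⁺ still has 4 valence electrons.
Pulling an electron out of a noble-gas core costs far more than removing a remaining valence electron, so Na and Li sit at the high end of IE_2.
Valence configurations: Ca⁺ [Ar]4s¹, P⁺ [Ne]3s²3p².
Approximate IE_2 values (kJ/mol): Li 7298, Na 4562, Ca 1145, P 1907.
So the second ionization energies run Ca < P < Na < Li.

Li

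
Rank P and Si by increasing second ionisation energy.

Si, P

After 1 electron has been removed, what remains? P⁺ still has 4 valence electrons; Si⁺ still has 3 valence electrons.
All are still removing valence electrons, so compare the +1 ions as you would atoms: IE_2 generally rises across a period (higher Z_eff) and falls down a group (larger shell), subject to the usual subshell exceptions.
Valence configurations: P⁺ [Ne]3s²3p², Si⁺ [Ne]3s²3p¹.
The numbers (kJ/mol): P 1907, Si 1577.
Hence IE_2: Si < P.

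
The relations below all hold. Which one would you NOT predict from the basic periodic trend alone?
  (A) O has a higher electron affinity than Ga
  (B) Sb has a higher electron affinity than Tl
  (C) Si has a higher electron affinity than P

The general trend: electron affinity increases across a period and decreases down a group.
(A) O (period 2, group 16) vs Ga (period 4, group 13): the stated order agrees with the simple trend.
(B) Sb (period 5, group 15) vs Tl (period 6, group 13): the stated order agrees with the simple trend.
(C) Si (period 3, group 14) vs P (period 3, group 15): the stated order contradicts the simple trend.
The exception is (C): adding an electron to P's half-filled 3p³ is unfavourable, so Si (3p²) has the more exothermic EA.

(C)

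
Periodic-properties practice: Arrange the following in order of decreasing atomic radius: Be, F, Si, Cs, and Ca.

Be is in period 2, group 2; F is in period 2, group 17; Si is in period 3, group 14; Ca is in period 4, group 2; Cs is in period 6, group 1.
Across a period the added protons contract the valence shell; down a group each new principal shell makes the atom larger.
These span different periods and groups, so the two trends combine.
Be > F: both are in period 2; the period trend gives Be the larger value.
Si > Be: the two effects oppose for this pair; the down-group effect wins (116 vs 102 pm).
Ca > Si: both effects reinforce here, so Ca is clearly the larger of the two.
Cs > Ca: relative to Ca, both the across-period and down-group shifts push Cs's atomic radius up.
For reference (pm): Be 102, F 64, Si 116, Ca 171, Cs 232.
So from largest to smallest: Cs > Ca > Si > Be > F.

Cs, Ca, Si, Be, F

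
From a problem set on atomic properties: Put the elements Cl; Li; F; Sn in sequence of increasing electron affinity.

Li, Sn, F, Cl

Adding an electron releases more energy for atoms nearer the top right (short of the noble gases).
These span different periods and groups, so the two trends combine.
Sn > Li: the two effects oppose for this pair; the across-period effect wins (107 vs 60 kJ/mol).
F > Sn: relative to Sn, both the across-period and down-group shifts push F's electron affinity up.
Cl > F: this pair runs against the simple trend — see the exception note.
Note the exception: Cl has a higher electron affinity than F, contrary to the simple trend — F's small 2p subshell makes the incoming electron feel strong e⁻–e⁻ repulsion, so Cl actually releases more energy on gaining an electron.
Approximate values (kJ/mol): Li 60, F 328, Cl 349, Sn 107.
So from lowest to highest: Li < Sn < F < Cl.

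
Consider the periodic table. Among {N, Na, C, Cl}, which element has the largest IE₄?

After 3 electrons have been removed, what remains? N³⁺ still has 2 valence electrons; Na³⁺ is already 2 electrons into the core; C³⁺ still has 1 valence electron; Cl³⁺ still has 4 valence electrons.
Breaking into a closed-shell core is much more expensive than removing a leftover valence electron — Na has the largest IE_4 here.
Valence configurations: N³⁺ [He]2s², C³⁺ [He]2s¹, Cl³⁺ [Ne]3s²3p².
The numbers (kJ/mol): N 7475, Na 9543, C 6223, Cl 5159.
So the fourth ionization energies run Cl < C < N < Na.

Na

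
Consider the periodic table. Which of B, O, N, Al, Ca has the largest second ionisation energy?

IE_2 is the cost of taking one more electron from the +1 cation: B⁺ still has 2 valence electrons; O⁺ still has 5 valence electrons; N⁺ still has 4 valence electrons; Al⁺ still has 2 valence electrons; Ca⁺ still has 1 valence electron.
All are still removing valence electrons, so compare the +1 ions as you would atoms: IE_2 generally rises across a period (higher Z_eff) and falls down a group (larger shell), subject to the usual subshell exceptions.
Valence configurations: B⁺ [He]2s², O⁺ [He]2s²2p³, N⁺ [He]2s²2p², Al⁺ [Ne]3s², Ca⁺ [Ar]4s¹.
Tabulated IE_2 (kJ/mol): B 2427, O 3388, N 2856, Al 1817, Ca 1145.
Hence IE_2: Ca < Al < B < N < O.

O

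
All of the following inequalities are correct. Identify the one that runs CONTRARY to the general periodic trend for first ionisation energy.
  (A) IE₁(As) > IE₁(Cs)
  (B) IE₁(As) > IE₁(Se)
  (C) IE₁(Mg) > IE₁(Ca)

(B)

The general trend: first ionisation energy increases across a period and decreases down a group.
(A) As (period 4, group 15) vs Cs (period 6, group 1): the stated order agrees with the simple trend.
(B) As (period 4, group 15) vs Se (period 4, group 16): the stated order contradicts the simple trend.
(C) Mg (period 3, group 2) vs Ca (period 4, group 2): the stated order agrees with the simple trend.
The exception is (B): Se (4p⁴) ionizes more easily than half-filled As (4p³).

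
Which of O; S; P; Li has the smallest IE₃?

P

The third ionization energy removes an electron from the +2 ion. For each element: O²⁺ still has 4 valence electrons; S²⁺ still has 4 valence electrons; P²⁺ still has 3 valence electrons; Li²⁺ is already 1 electron into the core.
Breaking into a closed-shell core is much more expensive than removing a leftover valence electron — Li has the largest IE_3 here.
Valence configurations: O²⁺ [He]2s²2p², S²⁺ [Ne]3s²3p², P²⁺ [Ne]3s²3p¹.
Tabulated IE_3 (kJ/mol): O 5300, S 3357, P 2914, Li 11815.
Overall IE_3 order: P < S < O < Li.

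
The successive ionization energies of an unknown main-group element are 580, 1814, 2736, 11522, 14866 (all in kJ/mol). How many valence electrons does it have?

3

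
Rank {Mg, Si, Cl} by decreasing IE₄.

Mg, Cl, Si

IE_4 is the cost of taking one more electron from the +3 cation: Mg³⁺ is already 1 electron into the core; Si³⁺ still has 1 valence electron; Cl³⁺ still has 4 valence electrons.
Pulling an electron out of a noble-gas core costs far more than removing a remaining valence electron, so Mg sits at the high end of IE_4.
Valence configurations: Si³⁺ [Ne]3s¹, Cl³⁺ [Ne]3s²3p².
Tabulated IE_4 (kJ/mol): Mg 10543, Si 4356, Cl 5159.
Putting it together, IE_4: Si < Cl < Mg.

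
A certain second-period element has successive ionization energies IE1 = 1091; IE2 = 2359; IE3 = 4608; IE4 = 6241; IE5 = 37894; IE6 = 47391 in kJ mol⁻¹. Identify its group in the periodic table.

Group 14

Look for the largest jump between consecutive ionization energies: IE5/IE4 ≈ 6.1, far larger than any earlier ratio.
That jump marks the point where a core electron is being removed. So the atom has 4 valence electrons.
A main-group element with 4 valence electrons is in group 14.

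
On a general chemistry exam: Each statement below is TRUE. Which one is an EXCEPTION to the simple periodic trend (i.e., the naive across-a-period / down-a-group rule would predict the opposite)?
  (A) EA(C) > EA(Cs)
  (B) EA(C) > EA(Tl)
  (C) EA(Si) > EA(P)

(C)

The general trend: electron affinity increases across a period and decreases down a group.
(A) C (period 2, group 14) vs Cs (period 6, group 1): the stated order agrees with the simple trend.
(B) C (period 2, group 14) vs Tl (period 6, group 13): the stated order agrees with the simple trend.
(C) Si (period 3, group 14) vs P (period 3, group 15): the stated order contradicts the simple trend.
The exception is (C): adding an electron to P's half-filled 3p³ is unfavourable, so Si (3p²) has the more exothermic EA.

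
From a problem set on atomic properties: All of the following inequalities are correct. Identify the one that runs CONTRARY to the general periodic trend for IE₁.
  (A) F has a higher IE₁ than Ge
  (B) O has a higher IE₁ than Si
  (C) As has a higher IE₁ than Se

The general trend: IE₁ increases across a period and decreases down a group.
(A) F (period 2, group 17) vs Ge (period 4, group 14): the stated order agrees with the simple trend.
(B) O (period 2, group 16) vs Si (period 3, group 14): the stated order agrees with the simple trend.
(C) As (period 4, group 15) vs Se (period 4, group 16): the stated order contradicts the simple trend.
The exception is (C): Se (4p⁴) ionizes more easily than half-filled As (4p³).

(C)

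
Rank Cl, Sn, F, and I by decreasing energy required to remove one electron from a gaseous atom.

F, Cl, I, Sn

F is in period 2, group 17; Cl is in period 3, group 17; Sn is in period 5, group 14; I is in period 5, group 17.
IE₁ increases left→right with effective nuclear charge and decreases top→bottom as the valence shell moves farther out.
Here both period and group differ, so the two effects have to be weighed against each other.
I > Sn: I lies to the right of Sn in period 5, so the across-period effect alone puts I higher.
Cl > I: Cl sits above I in group 17, so the down-group effect alone puts Cl higher.
F > Cl: they share group 17; the group trend gives F the larger value.
For reference (kJ/mol): F 1681, Cl 1251, Sn 709, I 1008.
So from highest to lowest: F > Cl > I > Sn.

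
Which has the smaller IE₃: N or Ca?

N

The third ionization energy removes an electron from the +2 ion. For each element: N²⁺ still has 3 valence electrons; Ca²⁺ is the bare [Ar] core.
Pulling an electron out of a noble-gas core costs far more than removing a remaining valence electron, so Ca sits at the high end of IE_3.
The numbers (kJ/mol): N 4578, Ca 4912.
Hence IE_3: N < Ca.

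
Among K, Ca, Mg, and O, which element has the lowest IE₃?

K

After 2 electrons have been removed, what remains? K²⁺ is already 1 electron into the core; Ca²⁺ is the bare [Ar] core; Mg²⁺ is the bare [Ne] core; O²⁺ still has 4 valence electrons.
Usually core removal costs more than valence removal, but here the competition is close: a tightly held n=2 valence electron can cost more to remove than an n=3 core electron, so the actual values have to decide it.
The numbers (kJ/mol): K 4420, Ca 4912, Mg 7733, O 5300.
Overall IE_3 order: K < Ca < O < Mg.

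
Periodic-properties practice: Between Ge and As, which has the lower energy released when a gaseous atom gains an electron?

Ge is in period 4, group 14; As is in period 4, group 15.
Adding an electron releases more energy for atoms nearer the top right (short of the noble gases).
All lie in period 4; the across-period trend (electron affinity increases left to right) applies, with the exception below.
Note the exception: Ge has a higher electron affinity than As, contrary to the simple trend — adding an electron to As's half-filled 4p³ is unfavourable, so Ge (4p²) has the more exothermic EA.
For reference (kJ/mol): Ge 119, As 78.
So As has the lower energy released when a gaseous atom gains an electron (As < Ge).

As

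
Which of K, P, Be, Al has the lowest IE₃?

IE_3 is the cost of taking one more electron from the +2 cation: K²⁺ is already 1 electron into the core; P²⁺ still has 3 valence electrons; Be²⁺ is the bare [He] core; Al²⁺ still has 1 valence electron.
Core electrons are held far more tightly than valence electrons, so K and Be top the IE_3 order.
Valence configurations: P²⁺ [Ne]3s²3p¹, Al²⁺ [Ne]3s¹.
Approximate IE_3 values (kJ/mol): K 4420, P 2914, Be 14849, Al 2745.
Overall IE_3 order: Al < P < K < Be.

Al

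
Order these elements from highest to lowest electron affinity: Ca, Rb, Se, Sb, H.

H is in period 1, group 1; Ca is in period 4, group 2; Se is in period 4, group 16; Rb is in period 5, group 1; Sb is in period 5, group 15.
EA tends to increase across a period and decrease down a group, though the pattern is less regular than for IE or radius.
These span different periods and groups, so the two trends combine.
Rb > Ca: this pair runs against the simple trend — see the exception note.
H > Rb: H sits above Rb in group 1, so the down-group effect alone puts H higher.
Sb > H: period and group pull opposite ways; the across-period shift dominates (103 vs 73 kJ/mol).
Se > Sb: both effects reinforce here, so Se is clearly the higher of the two.
Note the exception: Rb has a higher electron affinity than Ca, contrary to the simple trend — adding an electron to Ca (ns²) has to open a new, higher-energy np subshell, which is unfavourable.
Approximate values (kJ/mol): H 73, Ca 2, Se 195, Rb 47, Sb 103.
So from highest to lowest: Se > Sb > H > Rb > Ca.

Se, Sb, H, Rb, Ca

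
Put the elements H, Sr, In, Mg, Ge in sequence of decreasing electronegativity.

H > Ge > In > Mg > Sr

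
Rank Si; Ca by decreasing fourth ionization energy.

Consider each +3 ion: Si³⁺ still has 1 valence electron; Ca³⁺ is already 1 electron into the core.
Core electrons are held far more tightly than valence electrons, so Ca tops the IE_4 order.
Tabulated IE_4 (kJ/mol): Si 4356, Ca 6491.
So the fourth ionization energies run Si < Ca.

Ca > Si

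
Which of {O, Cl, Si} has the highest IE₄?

O

IE_4 is the cost of taking one more electron from the +3 cation: O³⁺ still has 3 valence electrons; Cl³⁺ still has 4 valence electrons; Si³⁺ still has 1 valence electron.
All are still removing valence electrons, so compare the +3 ions as you would atoms: IE_4 generally rises across a period (higher Z_eff) and falls down a group (larger shell), subject to the usual subshell exceptions.
Valence configurations: O³⁺ [He]2s²2p¹, Cl³⁺ [Ne]3s²3p², Si³⁺ [Ne]3s¹.
The numbers (kJ/mol): O 7469, Cl 5159, Si 4356.
So the fourth ionization energies run Si < Cl < O.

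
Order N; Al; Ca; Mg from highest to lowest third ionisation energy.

Mg > Ca > N > Al

Consider each +2 ion: N²⁺ still has 3 valence electrons; Al²⁺ still has 1 valence electron; Ca²⁺ is the bare [Ar] core; Mg²⁺ is the bare [Ne] core.
Pulling an electron out of a noble-gas core costs far more than removing a remaining valence electron, so Ca and Mg sit at the high end of IE_3.
Valence configurations: N²⁺ [He]2s²2p¹, Al²⁺ [Ne]3s¹.
The numbers (kJ/mol): N 4578, Al 2745, Ca 4912, Mg 7733.
Hence IE_3: Al < N < Ca < Mg.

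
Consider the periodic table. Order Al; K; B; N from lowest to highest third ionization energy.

After 2 electrons have been removed, what remains? Al²⁺ still has 1 valence electron; K²⁺ is already 1 electron into the core; B²⁺ still has 1 valence electron; N²⁺ still has 3 valence electrons.
Usually core removal costs more than valence removal, but here the competition is close: a tightly held n=2 valence electron can cost more to remove than an n=3 core electron, so the actual values have to decide it.
Valence configurations: Al²⁺ [Ne]3s¹, B²⁺ [He]2s¹, N²⁺ [He]2s²2p¹.
Tabulated IE_3 (kJ/mol): Al 2745, K 4420, B 3660, N 4578.
Overall IE_3 order: Al < B < K < N.

Al < B < K < N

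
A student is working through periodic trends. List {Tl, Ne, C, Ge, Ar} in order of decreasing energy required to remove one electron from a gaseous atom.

Ne > Ar > C > Ge > Tl

C is in period 2, group 14; Ne is in period 2, group 18; Ar is in period 3, group 18; Ge is in period 4, group 14; Tl is in period 6, group 13.
Across a period the outer electron is held more tightly (higher IE₁); down a group it sits in a higher shell, more shielded, and comes off more easily.
Neither a single period nor a single group — weigh both effects.
Ge > Tl: both effects reinforce here, so Ge is clearly the higher of the two.
C > Ge: C sits above Ge in group 14, so the down-group effect alone puts C higher.
Ar > C: period and group pull opposite ways; the across-period shift dominates (1521 vs 1086 kJ/mol).
Ne > Ar: they share group 18; the group trend gives Ne the larger value.
Approximate values (kJ/mol): C 1086, Ne 2081, Ar 1521, Ge 762, Tl 589.
So from highest to lowest: Ne > Ar > C > Ge > Tl.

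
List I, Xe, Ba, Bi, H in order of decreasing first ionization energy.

H > Xe > I > Bi > Ba

H is in period 1, group 1; I is in period 5, group 17; Xe is in period 5, group 18; Ba is in period 6, group 2; Bi is in period 6, group 15.
Removing the outermost electron gets harder across a period and easier down a group.
Here both period and group differ, so the two effects have to be weighed against each other.
Bi > Ba: both are in period 6; the period trend gives Bi the larger value.
I > Bi: both effects reinforce here, so I is clearly the higher of the two.
Xe > I: Xe lies to the right of I in period 5, so the across-period effect alone puts Xe higher.
H > Xe: the two effects oppose for this pair; the down-group effect wins (1312 vs 1170 kJ/mol).
Approximate values (kJ/mol): H 1312, I 1008, Xe 1170, Ba 503, Bi 703.
So from highest to lowest: H > Xe > I > Bi > Ba.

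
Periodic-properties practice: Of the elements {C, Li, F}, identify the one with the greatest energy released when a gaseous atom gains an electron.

Electron affinity generally becomes more exothermic across a period toward the halogens and less exothermic down a group.
All lie in period 2, so electron affinity increases left to right.
The greatest energy released when a gaseous atom gains an electron among these belongs to F.

F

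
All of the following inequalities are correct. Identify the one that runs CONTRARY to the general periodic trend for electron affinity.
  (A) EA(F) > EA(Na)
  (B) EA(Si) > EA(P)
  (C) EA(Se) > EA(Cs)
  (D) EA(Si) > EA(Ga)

The general trend: electron affinity increases across a period and decreases down a group.
(A) F (period 2, group 17) vs Na (period 3, group 1): the stated order agrees with the simple trend.
(B) Si (period 3, group 14) vs P (period 3, group 15): the stated order contradicts the simple trend.
(C) Se (period 4, group 16) vs Cs (period 6, group 1): the stated order agrees with the simple trend.
(D) Si (period 3, group 14) vs Ga (period 4, group 13): the stated order agrees with the simple trend.
The exception is (B): adding an electron to P's half-filled 3p³ is unfavourable, so Si (3p²) has the more exothermic EA.

(B)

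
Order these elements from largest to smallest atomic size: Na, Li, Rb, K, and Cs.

Li is in period 2, group 1; Na is in period 3, group 1; K is in period 4, group 1; Rb is in period 5, group 1; Cs is in period 6, group 1.
Across a period the added protons contract the valence shell; down a group each new principal shell makes the atom larger.
All are in group 1, so atomic radius increases down the group.
So from largest to smallest: Cs > Rb > K > Na > Li.

Cs > Rb > K > Na > Li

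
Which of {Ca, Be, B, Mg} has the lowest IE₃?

The third ionization energy removes an electron from the +2 ion. For each element: Ca²⁺ is the bare [Ar] core; Be²⁺ is the bare [He] core; B²⁺ still has 1 valence electron; Mg²⁺ is the bare [Ne] core.
Breaking into a closed-shell core is much more expensive than removing a leftover valence electron — Ca, Mg and Be have the largest IE_3 here.
Tabulated IE_3 (kJ/mol): Ca 4912, Be 14849, B 3660, Mg 7733.
So the third ionization energies run B < Ca < Mg < Be.

B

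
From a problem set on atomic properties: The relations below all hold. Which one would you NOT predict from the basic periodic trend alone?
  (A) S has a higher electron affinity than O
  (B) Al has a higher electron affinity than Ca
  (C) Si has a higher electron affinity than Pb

(A)

The general trend: electron affinity increases across a period and decreases down a group.
(A) S (period 3, group 16) vs O (period 2, group 16): the stated order contradicts the simple trend.
(B) Al (period 3, group 13) vs Ca (period 4, group 2): the stated order agrees with the simple trend.
(C) Si (period 3, group 14) vs Pb (period 6, group 14): the stated order agrees with the simple trend.
The exception is (A): the compact 2p subshell of O repels the added electron more than S's larger 3p does.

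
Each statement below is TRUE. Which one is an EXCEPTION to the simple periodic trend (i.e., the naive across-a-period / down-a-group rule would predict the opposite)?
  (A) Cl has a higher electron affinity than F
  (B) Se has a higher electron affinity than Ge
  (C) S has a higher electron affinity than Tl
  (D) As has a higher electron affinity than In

(A)

The general trend: electron affinity increases across a period and decreases down a group.
(A) Cl (period 3, group 17) vs F (period 2, group 17): the stated order contradicts the simple trend.
(B) Se (period 4, group 16) vs Ge (period 4, group 14): the stated order agrees with the simple trend.
(C) S (period 3, group 16) vs Tl (period 6, group 13): the stated order agrees with the simple trend.
(D) As (period 4, group 15) vs In (period 5, group 13): the stated order agrees with the simple trend.
The exception is (A): F's small 2p subshell makes the incoming electron feel strong e⁻–e⁻ repulsion, so Cl actually releases more energy on gaining an electron.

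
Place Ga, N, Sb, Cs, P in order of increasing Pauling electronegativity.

N is in period 2, group 15; P is in period 3, group 15; Ga is in period 4, group 13; Sb is in period 5, group 15; Cs is in period 6, group 1.
Smaller atoms with higher effective nuclear charge are more electronegative.
Here both period and group differ, so the two effects have to be weighed against each other.
Ga > Cs: relative to Cs, both the across-period and down-group shifts push Ga's electronegativity up.
Sb > Ga: the two effects oppose for this pair; the across-period effect wins (2.05 vs 1.81).
P > Sb: P sits above Sb in group 15, so the down-group effect alone puts P higher.
N > P: N sits above P in group 15, so the down-group effect alone puts N higher.
For reference (Pauling): N 3.04, P 2.19, Ga 1.81, Sb 2.05, Cs 0.79.
So from lowest to highest: Cs < Ga < Sb < P < N.

Cs < Ga < Sb < P < N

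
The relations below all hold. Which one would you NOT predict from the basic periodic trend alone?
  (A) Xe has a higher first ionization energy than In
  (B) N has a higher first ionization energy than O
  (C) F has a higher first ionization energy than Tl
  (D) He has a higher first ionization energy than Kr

(B)

The general trend: first ionization energy increases across a period and decreases down a group.
(A) Xe (period 5, group 18) vs In (period 5, group 13): the stated order agrees with the simple trend.
(B) N (period 2, group 15) vs O (period 2, group 16): the stated order contradicts the simple trend.
(C) F (period 2, group 17) vs Tl (period 6, group 13): the stated order agrees with the simple trend.
(D) He (period 1, group 18) vs Kr (period 4, group 18): the stated order agrees with the simple trend.
The exception is (B): pairing an electron in O's 2p⁴ costs repulsion energy, so O ionizes more easily than half-filled N (2p³).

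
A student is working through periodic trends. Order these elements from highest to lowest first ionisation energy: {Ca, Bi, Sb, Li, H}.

H is in period 1, group 1; Li is in period 2, group 1; Ca is in period 4, group 2; Sb is in period 5, group 15; Bi is in period 6, group 15.
IE₁ increases left→right with effective nuclear charge and decreases top→bottom as the valence shell moves farther out.
Neither a single period nor a single group — weigh both effects.
Ca > Li: period and group pull opposite ways; the across-period shift dominates (590 vs 520 kJ/mol).
Bi > Ca: period and group pull opposite ways; the across-period shift dominates (703 vs 590 kJ/mol).
Sb > Bi: Sb sits above Bi in group 15, so the down-group effect alone puts Sb higher.
H > Sb: period and group pull opposite ways; the down-group shift dominates (1312 vs 831 kJ/mol).
Tabulated first ionization energy (kJ/mol): H 1312, Li 520, Ca 590, Sb 831, Bi 703.
So from highest to lowest: H > Sb > Bi > Ca > Li.

H > Sb > Bi > Ca > Li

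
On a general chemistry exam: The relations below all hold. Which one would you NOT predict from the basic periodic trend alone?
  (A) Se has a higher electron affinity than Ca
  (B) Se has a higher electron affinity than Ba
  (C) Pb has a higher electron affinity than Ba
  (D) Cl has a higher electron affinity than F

(D)

The general trend: electron affinity increases across a period and decreases down a group.
(A) Se (period 4, group 16) vs Ca (period 4, group 2): the stated order agrees with the simple trend.
(B) Se (period 4, group 16) vs Ba (period 6, group 2): the stated order agrees with the simple trend.
(C) Pb (period 6, group 14) vs Ba (period 6, group 2): the stated order agrees with the simple trend.
(D) Cl (period 3, group 17) vs F (period 2, group 17): the stated order contradicts the simple trend.
The exception is (D): F's small 2p subshell makes the incoming electron feel strong e⁻–e⁻ repulsion, so Cl actually releases more energy on gaining an electron.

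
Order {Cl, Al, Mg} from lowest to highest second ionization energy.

IE_2 is the cost of taking one more electron from the +1 cation: Cl⁺ still has 6 valence electrons; Al⁺ still has 2 valence electrons; Mg⁺ still has 1 valence electron.
All are still removing valence electrons, so compare the +1 ions as you would atoms: IE_2 generally rises across a period (higher Z_eff) and falls down a group (larger shell), subject to the usual subshell exceptions.
Valence configurations: Cl⁺ [Ne]3s²3p⁴, Al⁺ [Ne]3s², Mg⁺ [Ne]3s¹.
The numbers (kJ/mol): Cl 2298, Al 1817, Mg 1451.
So the second ionization energies run Mg < Al < Cl.

Mg, Al, Cl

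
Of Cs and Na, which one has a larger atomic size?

Cs

Na is in period 3, group 1; Cs is in period 6, group 1.
Atomic radius shrinks across a period as nuclear charge pulls the same shell inward, and grows down a group as new shells are added.
All are in group 1, so atomic radius increases down the group.
So Cs has the larger atomic size (Cs > Na).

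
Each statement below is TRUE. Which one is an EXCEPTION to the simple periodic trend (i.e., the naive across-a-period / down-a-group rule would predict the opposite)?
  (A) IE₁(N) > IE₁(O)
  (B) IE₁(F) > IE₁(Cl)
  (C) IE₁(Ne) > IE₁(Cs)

The general trend: first ionization energy increases across a period and decreases down a group.
(A) N (period 2, group 15) vs O (period 2, group 16): the stated order contradicts the simple trend.
(B) F (period 2, group 17) vs Cl (period 3, group 17): the stated order agrees with the simple trend.
(C) Ne (period 2, group 18) vs Cs (period 6, group 1): the stated order agrees with the simple trend.
The exception is (A): pairing an electron in O's 2p⁴ costs repulsion energy, so O ionizes more easily than half-filled N (2p³).

(A)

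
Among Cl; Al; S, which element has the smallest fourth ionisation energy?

S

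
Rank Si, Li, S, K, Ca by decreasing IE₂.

Li, K, S, Si, Ca

After 1 electron has been removed, what remains? Si⁺ still has 3 valence electrons; Li⁺ is the bare [He] core; S⁺ still has 5 valence electrons; K⁺ is the bare [Ar] core; Ca⁺ still has 1 valence electron.
Breaking into a closed-shell core is much more expensive than removing a leftover valence electron — K and Li have the largest IE_2 here.
Valence configurations: Si⁺ [Ne]3s²3p¹, S⁺ [Ne]3s²3p³, Ca⁺ [Ar]4s¹.
Approximate IE_2 values (kJ/mol): Si 1577, Li 7298, S 2252, K 3052, Ca 1145.
So the second ionization energies run Ca < Si < S < K < Li.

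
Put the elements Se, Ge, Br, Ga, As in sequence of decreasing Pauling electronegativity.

Br > Se > As > Ge > Ga

Smaller atoms with higher effective nuclear charge are more electronegative.
All lie in period 4, so electronegativity increases left to right.
So from highest to lowest: Br > Se > As > Ge > Ga.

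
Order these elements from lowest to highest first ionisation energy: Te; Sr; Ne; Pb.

Sr < Pb < Te < Ne

Across a period the outer electron is held more tightly (higher IE₁); down a group it sits in a higher shell, more shielded, and comes off more easily.
Here both period and group differ, so the two effects have to be weighed against each other.
Pb > Sr: period and group pull opposite ways; the across-period shift dominates (716 vs 550 kJ/mol).
Te > Pb: both effects reinforce here, so Te is clearly the higher of the two.
Ne > Te: both effects reinforce here, so Ne is clearly the higher of the two.
Approximate values (kJ/mol): Ne 2081, Sr 550, Te 869, Pb 716.
So from lowest to highest: Sr < Pb < Te < Ne.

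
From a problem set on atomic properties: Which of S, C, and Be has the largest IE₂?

Consider each +1 ion: S⁺ still has 5 valence electrons; C⁺ still has 3 valence electrons; Be⁺ still has 1 valence electron.
All are still removing valence electrons, so compare the +1 ions as you would atoms: IE_2 generally rises across a period (higher Z_eff) and falls down a group (larger shell), subject to the usual subshell exceptions.
Valence configurations: S⁺ [Ne]3s²3p³, C⁺ [He]2s²2p¹, Be⁺ [He]2s¹.
The numbers (kJ/mol): S 2252, C 2353, Be 1757.
So the second ionization energies run Be < S < C.

C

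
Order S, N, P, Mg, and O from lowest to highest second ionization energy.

After 1 electron has been removed, what remains? S⁺ still has 5 valence electrons; N⁺ still has 4 valence electrons; P⁺ still has 4 valence electrons; Mg⁺ still has 1 valence electron; O⁺ still has 5 valence electrons.
All are still removing valence electrons, so compare the +1 ions as you would atoms: IE_2 generally rises across a period (higher Z_eff) and falls down a group (larger shell), subject to the usual subshell exceptions.
Valence configurations: S⁺ [Ne]3s²3p³, N⁺ [He]2s²2p², P⁺ [Ne]3s²3p², Mg⁺ [Ne]3s¹, O⁺ [He]2s²2p³.
Tabulated IE_2 (kJ/mol): S 2252, N 2856, P 1907, Mg 1451, O 3388.
Overall IE_2 order: Mg < P < S < N < O.

Mg < P < S < N < O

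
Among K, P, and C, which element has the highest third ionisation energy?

C

The third ionization energy removes an electron from the +2 ion. For each element: K²⁺ is already 1 electron into the core; P²⁺ still has 3 valence electrons; C²⁺ still has 2 valence electrons.
Usually core removal costs more than valence removal, but here the competition is close: a tightly held n=2 valence electron can cost more to remove than an n=3 core electron, so the actual values have to decide it.
Valence configurations: P²⁺ [Ne]3s²3p¹, C²⁺ [He]2s².
Approximate IE_3 values (kJ/mol): K 4420, P 2914, C 4620.
Putting it together, IE_3: P < K < C.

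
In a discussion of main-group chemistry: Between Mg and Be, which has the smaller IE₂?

Mg

IE_2 is the cost of taking one more electron from the +1 cation: Mg⁺ still has 1 valence electron; Be⁺ still has 1 valence electron.
All are still removing valence electrons, so compare the +1 ions as you would atoms: IE_2 generally rises across a period (higher Z_eff) and falls down a group (larger shell), subject to the usual subshell exceptions.
Valence configurations: Mg⁺ [Ne]3s¹, Be⁺ [He]2s¹.
Tabulated IE_2 (kJ/mol): Mg 1451, Be 1757.
So the second ionization energies run Mg < Be.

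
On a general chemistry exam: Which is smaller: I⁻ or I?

I

Forming I⁻ adds 1 electron to I. More electron–electron repulsion in the same shell, with unchanged nuclear charge, lets the cloud expand.
An anion is larger than its parent atom: I⁻ > I.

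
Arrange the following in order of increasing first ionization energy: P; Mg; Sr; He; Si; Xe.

Sr < Mg < Si < P < Xe < He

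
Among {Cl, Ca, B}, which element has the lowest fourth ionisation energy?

Cl

After 3 electrons have been removed, what remains? Cl³⁺ still has 4 valence electrons; Ca³⁺ is already 1 electron into the core; B³⁺ is the bare [He] core.
Breaking into a closed-shell core is much more expensive than removing a leftover valence electron — Ca and B have the largest IE_4 here.
The numbers (kJ/mol): Cl 5159, Ca 6491, B 25026.
Putting it together, IE_4: Cl < Ca < B.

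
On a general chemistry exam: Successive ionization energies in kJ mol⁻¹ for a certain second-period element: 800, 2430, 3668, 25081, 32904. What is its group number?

Group 13

Look for the largest jump between consecutive ionization energies: IE4/IE3 ≈ 6.8, far larger than any earlier ratio.
That jump marks the point where a core electron is being removed. So the atom has 3 valence electrons.
A main-group element with 3 valence electrons is in group 13.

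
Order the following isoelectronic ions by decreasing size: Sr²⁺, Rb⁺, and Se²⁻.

Se²⁻ > Rb⁺ > Sr²⁺

All of these have 36 electrons, so size is governed by nuclear charge alone: the more protons, the stronger the pull on the same electron cloud, and the smaller the ion.
Nuclear charges: Sr²⁺ (Z=38), Rb⁺ (Z=37), Se²⁻ (Z=34).
Largest to smallest: Se²⁻ > Rb⁺ > Sr²⁺.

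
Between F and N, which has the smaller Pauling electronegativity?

N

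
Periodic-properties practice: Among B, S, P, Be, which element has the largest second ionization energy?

B

Consider each +1 ion: B⁺ still has 2 valence electrons; S⁺ still has 5 valence electrons; P⁺ still has 4 valence electrons; Be⁺ still has 1 valence electron.
All are still removing valence electrons, so compare the +1 ions as you would atoms: IE_2 generally rises across a period (higher Z_eff) and falls down a group (larger shell), subject to the usual subshell exceptions.
Valence configurations: B⁺ [He]2s², S⁺ [Ne]3s²3p³, P⁺ [Ne]3s²3p², Be⁺ [He]2s¹.
Approximate IE_2 values (kJ/mol): B 2427, S 2252, P 1907, Be 1757.
So the second ionization energies run Be < P < S < B.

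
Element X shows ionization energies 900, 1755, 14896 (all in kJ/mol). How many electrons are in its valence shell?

2

Look for the largest jump between consecutive ionization energies: IE3/IE2 ≈ 8.5, far larger than any earlier ratio.
That jump marks the point where a core electron is being removed. So the atom has 2 valence electrons.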